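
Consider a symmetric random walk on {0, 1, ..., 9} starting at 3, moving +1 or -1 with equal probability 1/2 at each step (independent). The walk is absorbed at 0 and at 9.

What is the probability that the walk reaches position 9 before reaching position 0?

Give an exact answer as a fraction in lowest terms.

Answer: 1/3

Derivation:
Symmetric walk (p = 1/2): the harmonic-function argument gives P(hit 9 before 0 | start at 3) = a/N.
P = 3/9 = 1/3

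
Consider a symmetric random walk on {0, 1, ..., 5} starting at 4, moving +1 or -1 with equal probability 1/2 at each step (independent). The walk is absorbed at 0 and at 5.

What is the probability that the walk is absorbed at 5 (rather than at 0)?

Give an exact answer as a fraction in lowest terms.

Symmetric walk (p = 1/2): the harmonic-function argument gives P(hit 5 before 0 | start at 4) = a/N.
P = 4/5 = 4/5

Answer: 4/5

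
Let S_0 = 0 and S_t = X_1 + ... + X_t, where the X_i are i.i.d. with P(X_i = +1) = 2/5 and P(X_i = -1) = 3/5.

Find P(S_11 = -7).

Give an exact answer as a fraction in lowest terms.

To reach position -7 after 11 steps: need 2 steps of +1 and 9 steps of -1.
Number of such sequences: C(11,2) = 55
Each has probability (2/5)^2 · (3/5)^9 = 78732/48828125
P = 55 · 78732/48828125 = 866052/9765625

Answer: 866052/9765625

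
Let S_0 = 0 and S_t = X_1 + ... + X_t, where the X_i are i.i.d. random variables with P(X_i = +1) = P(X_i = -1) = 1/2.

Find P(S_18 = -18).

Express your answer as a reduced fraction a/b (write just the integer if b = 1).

To reach position -18 after 18 steps: need 0 steps of +1 and 18 of -1.
Favorable paths: C(18,0) = 1
Total paths: 2^18 = 262144
P = 1/262144 = 1/262144

Answer: 1/262144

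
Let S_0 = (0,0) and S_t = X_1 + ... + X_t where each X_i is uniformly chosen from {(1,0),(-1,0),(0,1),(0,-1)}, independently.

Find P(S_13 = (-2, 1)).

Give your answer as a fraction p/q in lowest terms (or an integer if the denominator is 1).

Let h be the number of horizontal steps (so 13-h are vertical). To end at (-2,1) need (h-2)/2 right-steps and ((13-h)+1)/2 up-steps.
Sum over h with 2 ≤ h ≤ 12, h ≡ 0 (mod 2), 13-h ≡ 1 (mod 2):
h=2: C(13,2)·C(2,0)·C(11,6) = 78·1·462 = 36036
h=4: C(13,4)·C(4,1)·C(9,5) = 715·4·126 = 360360
h=6: C(13,6)·C(6,2)·C(7,4) = 1716·15·35 = 900900
h=8: C(13,8)·C(8,3)·C(5,3) = 1287·56·10 = 720720
h=10: C(13,10)·C(10,4)·C(3,2) = 286·210·3 = 180180
h=12: C(13,12)·C(12,5)·C(1,1) = 13·792·1 = 10296
Total favorable: 2208492
Total paths: 4^13 = 67108864
P = 2208492/67108864 = 552123/16777216

Answer: 552123/16777216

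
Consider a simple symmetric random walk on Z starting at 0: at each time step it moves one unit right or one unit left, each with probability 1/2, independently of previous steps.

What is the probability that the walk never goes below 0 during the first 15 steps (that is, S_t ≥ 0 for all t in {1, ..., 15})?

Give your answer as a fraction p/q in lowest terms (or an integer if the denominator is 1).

Let f(t,s) = #length-t paths at position s with S_1..S_t all ≥ 0.
f(t,s) = f(t-1,s-1) + f(t-1,s+1) for s ≥ 0; f(t,s) = 0 for s < 0.
t=0: f(0,0)=1
t=1: f(1,1)=1
t=2: f(2,0)=1 f(2,2)=1
t=3: f(3,1)=2 f(3,3)=1
t=4: f(4,0)=2 f(4,2)=3 f(4,4)=1
t=5: f(5,1)=5 f(5,3)=4 f(5,5)=1
t=6: f(6,0)=5 f(6,2)=9 f(6,4)=5 f(6,6)=1
t=7: f(7,1)=14 f(7,3)=14 f(7,5)=6 f(7,7)=1
t=8: f(8,0)=14 f(8,2)=28 f(8,4)=20 f(8,6)=7 f(8,8)=1
t=9: f(9,1)=42 f(9,3)=48 f(9,5)=27 f(9,7)=8 f(9,9)=1
t=10: f(10,0)=42 f(10,2)=90 f(10,4)=75 f(10,6)=35 f(10,8)=9 f(10,10)=1
t=11: f(11,1)=132 f(11,3)=165 f(11,5)=110 f(11,7)=44 f(11,9)=10 f(11,11)=1
t=12: f(12,0)=132 f(12,2)=297 f(12,4)=275 f(12,6)=154 f(12,8)=54 f(12,10)=11 f(12,12)=1
t=13: f(13,1)=429 f(13,3)=572 f(13,5)=429 f(13,7)=208 f(13,9)=65 f(13,11)=12 f(13,13)=1
t=14: f(14,0)=429 f(14,2)=1001 f(14,4)=1001 f(14,6)=637 f(14,8)=273 f(14,10)=77 f(14,12)=13 f(14,14)=1
t=15: f(15,1)=1430 f(15,3)=2002 f(15,5)=1638 f(15,7)=910 f(15,9)=350 f(15,11)=90 f(15,13)=14 f(15,15)=1
Σ_s f(15,s) = 6435
P = 6435/32768 = 6435/32768

Answer: 6435/32768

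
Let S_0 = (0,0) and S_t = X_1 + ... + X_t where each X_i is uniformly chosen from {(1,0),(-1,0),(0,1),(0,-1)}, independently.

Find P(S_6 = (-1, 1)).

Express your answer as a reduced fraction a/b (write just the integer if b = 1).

Answer: 75/1024

Derivation:
Let h be the number of horizontal steps (so 6-h are vertical). To end at (-1,1) need (h-1)/2 right-steps and ((6-h)+1)/2 up-steps.
Sum over h with 1 ≤ h ≤ 5, h ≡ 1 (mod 2), 6-h ≡ 1 (mod 2):
h=1: C(6,1)·C(1,0)·C(5,3) = 6·1·10 = 60
h=3: C(6,3)·C(3,1)·C(3,2) = 20·3·3 = 180
h=5: C(6,5)·C(5,2)·C(1,1) = 6·10·1 = 60
Total favorable: 300
Total paths: 4^6 = 4096
P = 300/4096 = 75/1024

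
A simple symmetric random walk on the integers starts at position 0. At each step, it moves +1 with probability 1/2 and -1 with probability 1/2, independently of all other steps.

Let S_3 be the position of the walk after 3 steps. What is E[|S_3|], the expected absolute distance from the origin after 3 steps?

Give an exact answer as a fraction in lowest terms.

S_3 takes values m ≡ 1 (mod 2) with |m| ≤ 3; P(S_3=m) = C(3,(3+m)/2)/2^3.
Total paths: 2^3 = 8
Distribution: P(S=-3)=1/8, P(S=-1)=3/8, P(S=1)=3/8, P(S=3)=1/8
E[|S_3|] = Σ_m |m|·P(S_3=m) = 12/8 = 3/2

Answer: 3/2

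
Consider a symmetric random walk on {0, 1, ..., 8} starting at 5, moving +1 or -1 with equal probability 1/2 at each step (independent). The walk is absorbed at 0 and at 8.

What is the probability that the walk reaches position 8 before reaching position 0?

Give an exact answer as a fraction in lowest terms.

Answer: 5/8

Derivation:
Symmetric walk (p = 1/2): the harmonic-function argument gives P(hit 8 before 0 | start at 5) = a/N.
P = 5/8 = 5/8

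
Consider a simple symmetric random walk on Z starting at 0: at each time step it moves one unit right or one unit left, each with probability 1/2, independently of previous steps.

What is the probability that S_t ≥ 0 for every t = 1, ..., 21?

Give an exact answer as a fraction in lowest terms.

Answer: 88179/524288

Derivation:
Let f(t,s) = #length-t paths at position s with S_1..S_t all ≥ 0.
f(t,s) = f(t-1,s-1) + f(t-1,s+1) for s ≥ 0; f(t,s) = 0 for s < 0.
t=0: f(0,0)=1
t=1: f(1,1)=1
t=2: f(2,0)=1 f(2,2)=1
t=3: f(3,1)=2 f(3,3)=1
t=4: f(4,0)=2 f(4,2)=3 f(4,4)=1
t=5: f(5,1)=5 f(5,3)=4 f(5,5)=1
t=6: f(6,0)=5 f(6,2)=9 f(6,4)=5 f(6,6)=1
t=7: f(7,1)=14 f(7,3)=14 f(7,5)=6 f(7,7)=1
t=8: f(8,0)=14 f(8,2)=28 f(8,4)=20 f(8,6)=7 f(8,8)=1
t=9: f(9,1)=42 f(9,3)=48 f(9,5)=27 f(9,7)=8 f(9,9)=1
t=10: f(10,0)=42 f(10,2)=90 f(10,4)=75 f(10,6)=35 f(10,8)=9 f(10,10)=1
t=11: f(11,1)=132 f(11,3)=165 f(11,5)=110 f(11,7)=44 f(11,9)=10 f(11,11)=1
t=12: f(12,0)=132 f(12,2)=297 f(12,4)=275 f(12,6)=154 f(12,8)=54 f(12,10)=11 f(12,12)=1
t=13: f(13,1)=429 f(13,3)=572 f(13,5)=429 f(13,7)=208 f(13,9)=65 f(13,11)=12 f(13,13)=1
t=14: f(14,0)=429 f(14,2)=1001 f(14,4)=1001 f(14,6)=637 f(14,8)=273 f(14,10)=77 f(14,12)=13 f(14,14)=1
t=15: f(15,1)=1430 f(15,3)=2002 f(15,5)=1638 f(15,7)=910 f(15,9)=350 f(15,11)=90 f(15,13)=14 f(15,15)=1
t=16: f(16,0)=1430 f(16,2)=3432 f(16,4)=3640 f(16,6)=2548 f(16,8)=1260 f(16,10)=440 f(16,12)=104 f(16,14)=15 f(16,16)=1
t=17: f(17,1)=4862 f(17,3)=7072 f(17,5)=6188 f(17,7)=3808 f(17,9)=1700 f(17,11)=544 f(17,13)=119 f(17,15)=16 f(17,17)=1
t=18: f(18,0)=4862 f(18,2)=11934 f(18,4)=13260 f(18,6)=9996 f(18,8)=5508 f(18,10)=2244 f(18,12)=663 f(18,14)=135 f(18,16)=17 f(18,18)=1
t=19: f(19,1)=16796 f(19,3)=25194 f(19,5)=23256 f(19,7)=15504 f(19,9)=7752 f(19,11)=2907 f(19,13)=798 f(19,15)=152 f(19,17)=18 f(19,19)=1
t=20: f(20,0)=16796 f(20,2)=41990 f(20,4)=48450 f(20,6)=38760 f(20,8)=23256 f(20,10)=10659 f(20,12)=3705 f(20,14)=950 f(20,16)=170 f(20,18)=19 f(20,20)=1
t=21: f(21,1)=58786 f(21,3)=90440 f(21,5)=87210 f(21,7)=62016 f(21,9)=33915 f(21,11)=14364 f(21,13)=4655 f(21,15)=1120 f(21,17)=189 f(21,19)=20 f(21,21)=1
Σ_s f(21,s) = 352716
P = 352716/2097152 = 88179/524288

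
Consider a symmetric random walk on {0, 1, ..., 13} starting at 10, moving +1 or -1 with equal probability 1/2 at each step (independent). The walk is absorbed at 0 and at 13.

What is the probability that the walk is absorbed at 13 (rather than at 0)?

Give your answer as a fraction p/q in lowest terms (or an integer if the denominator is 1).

Answer: 10/13

Derivation:
Symmetric walk (p = 1/2): the harmonic-function argument gives P(hit 13 before 0 | start at 10) = a/N.
P = 10/13 = 10/13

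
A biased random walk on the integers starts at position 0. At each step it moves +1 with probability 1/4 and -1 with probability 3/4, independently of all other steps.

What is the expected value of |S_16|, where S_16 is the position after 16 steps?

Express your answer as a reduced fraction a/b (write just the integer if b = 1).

S_16 takes values m ≡ 0 (mod 2) with |m| ≤ 16; P(S_16=m) = C(16,(16+m)/2) · (1/4)^((16+m)/2) · (3/4)^((16-m)/2).
Distribution: P(S=-16)=43046721/4294967296, P(S=-14)=14348907/268435456, P(S=-12)=71744535/536870912, P(S=-10)=55801305/268435456, P(S=-8)=241805655/1073741824, P(S=-6)=48361131/268435456, P(S=-4)=59108049/536870912, P(S=-2)=14073345/268435456, P(S=0)=42220035/2147483648, P(S=2)=1563705/268435456, P(S=4)=729729/536870912, P(S=6)=66339/268435456, P(S=8)=36855/1073741824, P(S=10)=945/268435456, P(S=12)=135/536870912, P(S=14)=3/268435456, P(S=16)=1/4294967296
E[|S_16|] = Σ_m |m|·P(S_16=m) = 1078810739/134217728

Answer: 1078810739/134217728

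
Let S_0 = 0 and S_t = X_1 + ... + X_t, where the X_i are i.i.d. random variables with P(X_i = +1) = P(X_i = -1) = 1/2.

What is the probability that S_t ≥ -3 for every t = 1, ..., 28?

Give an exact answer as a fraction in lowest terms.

Let f(t,s) = #length-t paths at position s with S_1..S_t all ≥ -3.
f(t,s) = f(t-1,s-1) + f(t-1,s+1) for s ≥ -3; f(t,s) = 0 for s < -3.
t=0: f(0,0)=1
t=1: f(1,-1)=1 f(1,1)=1
t=2: f(2,-2)=1 f(2,0)=2 f(2,2)=1
t=3: f(3,-3)=1 f(3,-1)=3 f(3,1)=3 f(3,3)=1
t=4: f(4,-2)=4 f(4,0)=6 f(4,2)=4 f(4,4)=1
t=5: f(5,-3)=4 f(5,-1)=10 f(5,1)=10 f(5,3)=5 f(5,5)=1
t=6: f(6,-2)=14 f(6,0)=20 f(6,2)=15 f(6,4)=6 f(6,6)=1
t=7: f(7,-3)=14 f(7,-1)=34 f(7,1)=35 f(7,3)=21 f(7,5)=7 f(7,7)=1
t=8: f(8,-2)=48 f(8,0)=69 f(8,2)=56 f(8,4)=28 f(8,6)=8 f(8,8)=1
t=9: f(9,-3)=48 f(9,-1)=117 f(9,1)=125 f(9,3)=84 f(9,5)=36 f(9,7)=9 f(9,9)=1
t=10: f(10,-2)=165 f(10,0)=242 f(10,2)=209 f(10,4)=120 f(10,6)=45 f(10,8)=10 f(10,10)=1
t=11: f(11,-3)=165 f(11,-1)=407 f(11,1)=451 f(11,3)=329 f(11,5)=165 f(11,7)=55 f(11,9)=11 f(11,11)=1
t=12: f(12,-2)=572 f(12,0)=858 f(12,2)=780 f(12,4)=494 f(12,6)=220 f(12,8)=66 f(12,10)=12 f(12,12)=1
t=13: f(13,-3)=572 f(13,-1)=1430 f(13,1)=1638 f(13,3)=1274 f(13,5)=714 f(13,7)=286 f(13,9)=78 f(13,11)=13 f(13,13)=1
t=14: f(14,-2)=2002 f(14,0)=3068 f(14,2)=2912 f(14,4)=1988 f(14,6)=1000 f(14,8)=364 f(14,10)=91 f(14,12)=14 f(14,14)=1
t=15: f(15,-3)=2002 f(15,-1)=5070 f(15,1)=5980 f(15,3)=4900 f(15,5)=2988 f(15,7)=1364 f(15,9)=455 f(15,11)=105 f(15,13)=15 f(15,15)=1
t=16: f(16,-2)=7072 f(16,0)=11050 f(16,2)=10880 f(16,4)=7888 f(16,6)=4352 f(16,8)=1819 f(16,10)=560 f(16,12)=120 f(16,14)=16 f(16,16)=1
t=17: f(17,-3)=7072 f(17,-1)=18122 f(17,1)=21930 f(17,3)=18768 f(17,5)=12240 f(17,7)=6171 f(17,9)=2379 f(17,11)=680 f(17,13)=136 f(17,15)=17 f(17,17)=1
t=18: f(18,-2)=25194 f(18,0)=40052 f(18,2)=40698 f(18,4)=31008 f(18,6)=18411 f(18,8)=8550 f(18,10)=3059 f(18,12)=816 f(18,14)=153 f(18,16)=18 f(18,18)=1
t=19: f(19,-3)=25194 f(19,-1)=65246 f(19,1)=80750 f(19,3)=71706 f(19,5)=49419 f(19,7)=26961 f(19,9)=11609 f(19,11)=3875 f(19,13)=969 f(19,15)=171 f(19,17)=19 f(19,19)=1
t=20: f(20,-2)=90440 f(20,0)=145996 f(20,2)=152456 f(20,4)=121125 f(20,6)=76380 f(20,8)=38570 f(20,10)=15484 f(20,12)=4844 f(20,14)=1140 f(20,16)=190 f(20,18)=20 f(20,20)=1
t=21: f(21,-3)=90440 f(21,-1)=236436 f(21,1)=298452 f(21,3)=273581 f(21,5)=197505 f(21,7)=114950 f(21,9)=54054 f(21,11)=20328 f(21,13)=5984 f(21,15)=1330 f(21,17)=210 f(21,19)=21 f(21,21)=1
t=22: f(22,-2)=326876 f(22,0)=534888 f(22,2)=572033 f(22,4)=471086 f(22,6)=312455 f(22,8)=169004 f(22,10)=74382 f(22,12)=26312 f(22,14)=7314 f(22,16)=1540 f(22,18)=231 f(22,20)=22 f(22,22)=1
t=23: f(23,-3)=326876 f(23,-1)=861764 f(23,1)=1106921 f(23,3)=1043119 f(23,5)=783541 f(23,7)=481459 f(23,9)=243386 f(23,11)=100694 f(23,13)=33626 f(23,15)=8854 f(23,17)=1771 f(23,19)=253 f(23,21)=23 f(23,23)=1
t=24: f(24,-2)=1188640 f(24,0)=1968685 f(24,2)=2150040 f(24,4)=1826660 f(24,6)=1265000 f(24,8)=724845 f(24,10)=344080 f(24,12)=134320 f(24,14)=42480 f(24,16)=10625 f(24,18)=2024 f(24,20)=276 f(24,22)=24 f(24,24)=1
t=25: f(25,-3)=1188640 f(25,-1)=3157325 f(25,1)=4118725 f(25,3)=3976700 f(25,5)=3091660 f(25,7)=1989845 f(25,9)=1068925 f(25,11)=478400 f(25,13)=176800 f(25,15)=53105 f(25,17)=12649 f(25,19)=2300 f(25,21)=300 f(25,23)=25 f(25,25)=1
t=26: f(26,-2)=4345965 f(26,0)=7276050 f(26,2)=8095425 f(26,4)=7068360 f(26,6)=5081505 f(26,8)=3058770 f(26,10)=1547325 f(26,12)=655200 f(26,14)=229905 f(26,16)=65754 f(26,18)=14949 f(26,20)=2600 f(26,22)=325 f(26,24)=26 f(26,26)=1
t=27: f(27,-3)=4345965 f(27,-1)=11622015 f(27,1)=15371475 f(27,3)=15163785 f(27,5)=12149865 f(27,7)=8140275 f(27,9)=4606095 f(27,11)=2202525 f(27,13)=885105 f(27,15)=295659 f(27,17)=80703 f(27,19)=17549 f(27,21)=2925 f(27,23)=351 f(27,25)=27 f(27,27)=1
t=28: f(28,-2)=15967980 f(28,0)=26993490 f(28,2)=30535260 f(28,4)=27313650 f(28,6)=20290140 f(28,8)=12746370 f(28,10)=6808620 f(28,12)=3087630 f(28,14)=1180764 f(28,16)=376362 f(28,18)=98252 f(28,20)=20474 f(28,22)=3276 f(28,24)=378 f(28,26)=28 f(28,28)=1
Σ_s f(28,s) = 145422675
P = 145422675/268435456 = 145422675/268435456

Answer: 145422675/268435456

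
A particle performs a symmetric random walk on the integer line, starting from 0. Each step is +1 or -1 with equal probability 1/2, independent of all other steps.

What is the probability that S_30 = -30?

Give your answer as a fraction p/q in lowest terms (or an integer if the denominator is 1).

To reach position -30 after 30 steps: need 0 steps of +1 and 30 of -1.
Favorable paths: C(30,0) = 1
Total paths: 2^30 = 1073741824
P = 1/1073741824 = 1/1073741824

Answer: 1/1073741824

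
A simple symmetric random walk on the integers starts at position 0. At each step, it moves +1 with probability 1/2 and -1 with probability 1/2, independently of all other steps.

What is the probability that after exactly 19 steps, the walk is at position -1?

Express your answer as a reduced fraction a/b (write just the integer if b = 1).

Answer: 46189/262144

Derivation:
To reach position -1 after 19 steps: need 9 steps of +1 and 10 of -1.
Favorable paths: C(19,9) = 92378
Total paths: 2^19 = 524288
P = 92378/524288 = 46189/262144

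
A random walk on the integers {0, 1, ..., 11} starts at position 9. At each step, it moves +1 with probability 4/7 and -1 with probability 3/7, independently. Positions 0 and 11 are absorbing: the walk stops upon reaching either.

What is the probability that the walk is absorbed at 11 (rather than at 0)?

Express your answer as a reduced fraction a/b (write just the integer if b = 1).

Biased walk: p = 4/7, q = 3/7, r = q/p = 3/4
Gambler's ruin: P(hit 11 before 0 | start at 9) = (1 - r^a)/(1 - r^N)
r^9 = 19683/262144; r^11 = 177147/4194304
P = (1 - 19683/262144) / (1 - 177147/4194304) = 242461/262144 / 4017157/4194304 = 3879376/4017157

Answer: 3879376/4017157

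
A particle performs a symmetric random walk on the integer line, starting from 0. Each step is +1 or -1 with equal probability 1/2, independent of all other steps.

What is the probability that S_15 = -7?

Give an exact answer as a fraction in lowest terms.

Answer: 1365/32768

Derivation:
To reach position -7 after 15 steps: need 4 steps of +1 and 11 of -1.
Favorable paths: C(15,4) = 1365
Total paths: 2^15 = 32768
P = 1365/32768 = 1365/32768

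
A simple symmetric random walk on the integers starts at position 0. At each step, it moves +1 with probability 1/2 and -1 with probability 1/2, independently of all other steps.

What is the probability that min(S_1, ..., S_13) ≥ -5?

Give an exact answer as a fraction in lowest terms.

Let f(t,s) = #length-t paths at position s with S_1..S_t all ≥ -5.
f(t,s) = f(t-1,s-1) + f(t-1,s+1) for s ≥ -5; f(t,s) = 0 for s < -5.
t=0: f(0,0)=1
t=1: f(1,-1)=1 f(1,1)=1
t=2: f(2,-2)=1 f(2,0)=2 f(2,2)=1
t=3: f(3,-3)=1 f(3,-1)=3 f(3,1)=3 f(3,3)=1
t=4: f(4,-4)=1 f(4,-2)=4 f(4,0)=6 f(4,2)=4 f(4,4)=1
t=5: f(5,-5)=1 f(5,-3)=5 f(5,-1)=10 f(5,1)=10 f(5,3)=5 f(5,5)=1
t=6: f(6,-4)=6 f(6,-2)=15 f(6,0)=20 f(6,2)=15 f(6,4)=6 f(6,6)=1
t=7: f(7,-5)=6 f(7,-3)=21 f(7,-1)=35 f(7,1)=35 f(7,3)=21 f(7,5)=7 f(7,7)=1
t=8: f(8,-4)=27 f(8,-2)=56 f(8,0)=70 f(8,2)=56 f(8,4)=28 f(8,6)=8 f(8,8)=1
t=9: f(9,-5)=27 f(9,-3)=83 f(9,-1)=126 f(9,1)=126 f(9,3)=84 f(9,5)=36 f(9,7)=9 f(9,9)=1
t=10: f(10,-4)=110 f(10,-2)=209 f(10,0)=252 f(10,2)=210 f(10,4)=120 f(10,6)=45 f(10,8)=10 f(10,10)=1
t=11: f(11,-5)=110 f(11,-3)=319 f(11,-1)=461 f(11,1)=462 f(11,3)=330 f(11,5)=165 f(11,7)=55 f(11,9)=11 f(11,11)=1
t=12: f(12,-4)=429 f(12,-2)=780 f(12,0)=923 f(12,2)=792 f(12,4)=495 f(12,6)=220 f(12,8)=66 f(12,10)=12 f(12,12)=1
t=13: f(13,-5)=429 f(13,-3)=1209 f(13,-1)=1703 f(13,1)=1715 f(13,3)=1287 f(13,5)=715 f(13,7)=286 f(13,9)=78 f(13,11)=13 f(13,13)=1
Σ_s f(13,s) = 7436
P = 7436/8192 = 1859/2048

Answer: 1859/2048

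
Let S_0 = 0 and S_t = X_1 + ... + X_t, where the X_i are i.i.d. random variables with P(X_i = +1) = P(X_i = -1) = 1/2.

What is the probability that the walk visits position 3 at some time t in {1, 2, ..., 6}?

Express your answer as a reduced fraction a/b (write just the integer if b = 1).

Answer: 7/32

Derivation:
Count via complement. Let g(t,s) = #length-t paths at position s with S_1..S_t all ≠ 3.
g(t,s) = g(t-1,s-1) + g(t-1,s+1) for s ≠ 3; g(t,3) = 0.
t=0: g(0,0)=1
t=1: g(1,-1)=1 g(1,1)=1
t=2: g(2,-2)=1 g(2,0)=2 g(2,2)=1
t=3: g(3,-3)=1 g(3,-1)=3 g(3,1)=3
t=4: g(4,-4)=1 g(4,-2)=4 g(4,0)=6 g(4,2)=3
t=5: g(5,-5)=1 g(5,-3)=5 g(5,-1)=10 g(5,1)=9
t=6: g(6,-6)=1 g(6,-4)=6 g(6,-2)=15 g(6,0)=19 g(6,2)=9
Paths never hitting 3: Σ_s g(6,s) = 50
Paths hitting 3: 2^6 - 50 = 14
P = 14/64 = 7/32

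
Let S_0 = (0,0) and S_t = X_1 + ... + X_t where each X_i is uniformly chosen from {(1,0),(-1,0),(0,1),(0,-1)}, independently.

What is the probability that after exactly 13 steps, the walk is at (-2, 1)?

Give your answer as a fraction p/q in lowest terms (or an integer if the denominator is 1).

Answer: 552123/16777216

Derivation:
Let h be the number of horizontal steps (so 13-h are vertical). To end at (-2,1) need (h-2)/2 right-steps and ((13-h)+1)/2 up-steps.
Sum over h with 2 ≤ h ≤ 12, h ≡ 0 (mod 2), 13-h ≡ 1 (mod 2):
h=2: C(13,2)·C(2,0)·C(11,6) = 78·1·462 = 36036
h=4: C(13,4)·C(4,1)·C(9,5) = 715·4·126 = 360360
h=6: C(13,6)·C(6,2)·C(7,4) = 1716·15·35 = 900900
h=8: C(13,8)·C(8,3)·C(5,3) = 1287·56·10 = 720720
h=10: C(13,10)·C(10,4)·C(3,2) = 286·210·3 = 180180
h=12: C(13,12)·C(12,5)·C(1,1) = 13·792·1 = 10296
Total favorable: 2208492
Total paths: 4^13 = 67108864
P = 2208492/67108864 = 552123/16777216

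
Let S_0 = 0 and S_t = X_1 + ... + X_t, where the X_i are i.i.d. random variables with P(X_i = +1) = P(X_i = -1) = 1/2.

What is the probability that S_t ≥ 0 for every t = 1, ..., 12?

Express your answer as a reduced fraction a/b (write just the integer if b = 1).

Answer: 231/1024

Derivation:
Let f(t,s) = #length-t paths at position s with S_1..S_t all ≥ 0.
f(t,s) = f(t-1,s-1) + f(t-1,s+1) for s ≥ 0; f(t,s) = 0 for s < 0.
t=0: f(0,0)=1
t=1: f(1,1)=1
t=2: f(2,0)=1 f(2,2)=1
t=3: f(3,1)=2 f(3,3)=1
t=4: f(4,0)=2 f(4,2)=3 f(4,4)=1
t=5: f(5,1)=5 f(5,3)=4 f(5,5)=1
t=6: f(6,0)=5 f(6,2)=9 f(6,4)=5 f(6,6)=1
t=7: f(7,1)=14 f(7,3)=14 f(7,5)=6 f(7,7)=1
t=8: f(8,0)=14 f(8,2)=28 f(8,4)=20 f(8,6)=7 f(8,8)=1
t=9: f(9,1)=42 f(9,3)=48 f(9,5)=27 f(9,7)=8 f(9,9)=1
t=10: f(10,0)=42 f(10,2)=90 f(10,4)=75 f(10,6)=35 f(10,8)=9 f(10,10)=1
t=11: f(11,1)=132 f(11,3)=165 f(11,5)=110 f(11,7)=44 f(11,9)=10 f(11,11)=1
t=12: f(12,0)=132 f(12,2)=297 f(12,4)=275 f(12,6)=154 f(12,8)=54 f(12,10)=11 f(12,12)=1
Σ_s f(12,s) = 924
P = 924/4096 = 231/1024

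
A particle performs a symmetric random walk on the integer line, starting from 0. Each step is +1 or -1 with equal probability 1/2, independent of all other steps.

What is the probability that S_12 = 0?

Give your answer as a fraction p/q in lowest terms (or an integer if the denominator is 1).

Answer: 231/1024

Derivation:
To return to 0 after 12 steps: need exactly 6 steps of +1 and 6 of -1.
Favorable paths: C(12,6) = 924
Total paths: 2^12 = 4096
P = 924/4096 = 231/1024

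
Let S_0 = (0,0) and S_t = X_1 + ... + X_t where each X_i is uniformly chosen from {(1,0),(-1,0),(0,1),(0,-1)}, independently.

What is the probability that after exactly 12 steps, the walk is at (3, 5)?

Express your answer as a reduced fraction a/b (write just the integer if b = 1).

Answer: 3267/1048576

Derivation:
Let h be the number of horizontal steps (so 12-h are vertical). To end at (3,5) need (h+3)/2 right-steps and ((12-h)+5)/2 up-steps.
Sum over h with 3 ≤ h ≤ 7, h ≡ 1 (mod 2), 12-h ≡ 1 (mod 2):
h=3: C(12,3)·C(3,3)·C(9,7) = 220·1·36 = 7920
h=5: C(12,5)·C(5,4)·C(7,6) = 792·5·7 = 27720
h=7: C(12,7)·C(7,5)·C(5,5) = 792·21·1 = 16632
Total favorable: 52272
Total paths: 4^12 = 16777216
P = 52272/16777216 = 3267/1048576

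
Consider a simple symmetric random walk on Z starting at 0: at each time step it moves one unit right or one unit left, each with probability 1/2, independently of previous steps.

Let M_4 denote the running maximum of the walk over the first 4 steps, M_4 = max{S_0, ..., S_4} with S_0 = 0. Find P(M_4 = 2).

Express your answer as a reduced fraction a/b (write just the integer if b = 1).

Let M_4 = max(S_0,...,S_4). Use the reflection principle: for j ≥ 1, #{paths with M_4 ≥ j} = #{S_4 ≥ j} + #{S_4 ≥ j+1}.
By reflection, #{M_4 ≥ 2} = #{S_4 ≥ 2} + #{S_4 ≥ 3} = 5 + 1 = 6.
#{M_4 ≥ 3} = #{S_4 ≥ 3} + #{S_4 ≥ 4} = 1 + 1 = 2.
#{M_4 = 2} = 6 - 2 = 4.
P(M_4 = 2) = 4/16 = 1/4

Answer: 1/4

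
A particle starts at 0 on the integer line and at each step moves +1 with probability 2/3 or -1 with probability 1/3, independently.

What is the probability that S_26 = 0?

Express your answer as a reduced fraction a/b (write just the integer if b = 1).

Answer: 85201715200/2541865828329

Derivation:
To be at 0 after 26 steps: need exactly 13 steps of +1 and 13 of -1.
Number of such sequences: C(26,13) = 10400600
Each has probability (2/3)^13 · (1/3)^13 = 8192/2541865828329
P = 10400600 · 8192/2541865828329 = 85201715200/2541865828329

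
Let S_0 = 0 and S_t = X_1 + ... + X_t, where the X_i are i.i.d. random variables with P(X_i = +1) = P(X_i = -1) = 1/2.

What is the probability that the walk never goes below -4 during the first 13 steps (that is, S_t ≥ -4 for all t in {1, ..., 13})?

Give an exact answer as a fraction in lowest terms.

Answer: 6721/8192

Derivation:
Let f(t,s) = #length-t paths at position s with S_1..S_t all ≥ -4.
f(t,s) = f(t-1,s-1) + f(t-1,s+1) for s ≥ -4; f(t,s) = 0 for s < -4.
t=0: f(0,0)=1
t=1: f(1,-1)=1 f(1,1)=1
t=2: f(2,-2)=1 f(2,0)=2 f(2,2)=1
t=3: f(3,-3)=1 f(3,-1)=3 f(3,1)=3 f(3,3)=1
t=4: f(4,-4)=1 f(4,-2)=4 f(4,0)=6 f(4,2)=4 f(4,4)=1
t=5: f(5,-3)=5 f(5,-1)=10 f(5,1)=10 f(5,3)=5 f(5,5)=1
t=6: f(6,-4)=5 f(6,-2)=15 f(6,0)=20 f(6,2)=15 f(6,4)=6 f(6,6)=1
t=7: f(7,-3)=20 f(7,-1)=35 f(7,1)=35 f(7,3)=21 f(7,5)=7 f(7,7)=1
t=8: f(8,-4)=20 f(8,-2)=55 f(8,0)=70 f(8,2)=56 f(8,4)=28 f(8,6)=8 f(8,8)=1
t=9: f(9,-3)=75 f(9,-1)=125 f(9,1)=126 f(9,3)=84 f(9,5)=36 f(9,7)=9 f(9,9)=1
t=10: f(10,-4)=75 f(10,-2)=200 f(10,0)=251 f(10,2)=210 f(10,4)=120 f(10,6)=45 f(10,8)=10 f(10,10)=1
t=11: f(11,-3)=275 f(11,-1)=451 f(11,1)=461 f(11,3)=330 f(11,5)=165 f(11,7)=55 f(11,9)=11 f(11,11)=1
t=12: f(12,-4)=275 f(12,-2)=726 f(12,0)=912 f(12,2)=791 f(12,4)=495 f(12,6)=220 f(12,8)=66 f(12,10)=12 f(12,12)=1
t=13: f(13,-3)=1001 f(13,-1)=1638 f(13,1)=1703 f(13,3)=1286 f(13,5)=715 f(13,7)=286 f(13,9)=78 f(13,11)=13 f(13,13)=1
Σ_s f(13,s) = 6721
P = 6721/8192 = 6721/8192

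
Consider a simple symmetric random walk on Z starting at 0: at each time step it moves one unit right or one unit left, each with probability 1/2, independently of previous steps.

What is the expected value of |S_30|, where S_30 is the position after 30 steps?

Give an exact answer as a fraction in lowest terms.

Answer: 145422675/33554432

Derivation:
S_30 takes values m ≡ 0 (mod 2) with |m| ≤ 30; P(S_30=m) = C(30,(30+m)/2)/2^30.
Total paths: 2^30 = 1073741824
Distribution: P(S=-30)=1/1073741824, P(S=-28)=30/1073741824, P(S=-26)=435/1073741824, P(S=-24)=4060/1073741824, P(S=-22)=27405/1073741824, P(S=-20)=142506/1073741824, P(S=-18)=593775/1073741824, P(S=-16)=2035800/1073741824, P(S=-14)=5852925/1073741824, P(S=-12)=14307150/1073741824, P(S=-10)=30045015/1073741824, P(S=-8)=54627300/1073741824, P(S=-6)=86493225/1073741824, P(S=-4)=119759850/1073741824, P(S=-2)=145422675/1073741824, P(S=0)=155117520/1073741824, P(S=2)=145422675/1073741824, P(S=4)=119759850/1073741824, P(S=6)=86493225/1073741824, P(S=8)=54627300/1073741824, P(S=10)=30045015/1073741824, P(S=12)=14307150/1073741824, P(S=14)=5852925/1073741824, P(S=16)=2035800/1073741824, P(S=18)=593775/1073741824, P(S=20)=142506/1073741824, P(S=22)=27405/1073741824, P(S=24)=4060/1073741824, P(S=26)=435/1073741824, P(S=28)=30/1073741824, P(S=30)=1/1073741824
E[|S_30|] = Σ_m |m|·P(S_30=m) = 4653525600/1073741824 = 145422675/33554432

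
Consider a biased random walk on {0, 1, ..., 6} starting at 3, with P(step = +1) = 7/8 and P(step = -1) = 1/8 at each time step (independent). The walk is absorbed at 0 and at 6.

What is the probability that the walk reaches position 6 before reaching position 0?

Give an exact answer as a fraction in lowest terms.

Answer: 343/344

Derivation:
Biased walk: p = 7/8, q = 1/8, r = q/p = 1/7
Gambler's ruin: P(hit 6 before 0 | start at 3) = (1 - r^a)/(1 - r^N)
r^3 = 1/343; r^6 = 1/117649
P = (1 - 1/343) / (1 - 1/117649) = 342/343 / 117648/117649 = 343/344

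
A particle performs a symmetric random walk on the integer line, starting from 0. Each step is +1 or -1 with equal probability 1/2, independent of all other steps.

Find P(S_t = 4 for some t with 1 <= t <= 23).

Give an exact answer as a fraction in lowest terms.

Answer: 106135/262144

Derivation:
Count via complement. Let g(t,s) = #length-t paths at position s with S_1..S_t all ≠ 4.
g(t,s) = g(t-1,s-1) + g(t-1,s+1) for s ≠ 4; g(t,4) = 0.
t=0: g(0,0)=1
t=1: g(1,-1)=1 g(1,1)=1
t=2: g(2,-2)=1 g(2,0)=2 g(2,2)=1
t=3: g(3,-3)=1 g(3,-1)=3 g(3,1)=3 g(3,3)=1
t=4: g(4,-4)=1 g(4,-2)=4 g(4,0)=6 g(4,2)=4
t=5: g(5,-5)=1 g(5,-3)=5 g(5,-1)=10 g(5,1)=10 g(5,3)=4
t=6: g(6,-6)=1 g(6,-4)=6 g(6,-2)=15 g(6,0)=20 g(6,2)=14
t=7: g(7,-7)=1 g(7,-5)=7 g(7,-3)=21 g(7,-1)=35 g(7,1)=34 g(7,3)=14
t=8: g(8,-8)=1 g(8,-6)=8 g(8,-4)=28 g(8,-2)=56 g(8,0)=69 g(8,2)=48
t=9: g(9,-9)=1 g(9,-7)=9 g(9,-5)=36 g(9,-3)=84 g(9,-1)=125 g(9,1)=117 g(9,3)=48
t=10: g(10,-10)=1 g(10,-8)=10 g(10,-6)=45 g(10,-4)=120 g(10,-2)=209 g(10,0)=242 g(10,2)=165
t=11: g(11,-11)=1 g(11,-9)=11 g(11,-7)=55 g(11,-5)=165 g(11,-3)=329 g(11,-1)=451 g(11,1)=407 g(11,3)=165
t=12: g(12,-12)=1 g(12,-10)=12 g(12,-8)=66 g(12,-6)=220 g(12,-4)=494 g(12,-2)=780 g(12,0)=858 g(12,2)=572
t=13: g(13,-13)=1 g(13,-11)=13 g(13,-9)=78 g(13,-7)=286 g(13,-5)=714 g(13,-3)=1274 g(13,-1)=1638 g(13,1)=1430 g(13,3)=572
t=14: g(14,-14)=1 g(14,-12)=14 g(14,-10)=91 g(14,-8)=364 g(14,-6)=1000 g(14,-4)=1988 g(14,-2)=2912 g(14,0)=3068 g(14,2)=2002
t=15: g(15,-15)=1 g(15,-13)=15 g(15,-11)=105 g(15,-9)=455 g(15,-7)=1364 g(15,-5)=2988 g(15,-3)=4900 g(15,-1)=5980 g(15,1)=5070 g(15,3)=2002
t=16: g(16,-16)=1 g(16,-14)=16 g(16,-12)=120 g(16,-10)=560 g(16,-8)=1819 g(16,-6)=4352 g(16,-4)=7888 g(16,-2)=10880 g(16,0)=11050 g(16,2)=7072
t=17: g(17,-17)=1 g(17,-15)=17 g(17,-13)=136 g(17,-11)=680 g(17,-9)=2379 g(17,-7)=6171 g(17,-5)=12240 g(17,-3)=18768 g(17,-1)=21930 g(17,1)=18122 g(17,3)=7072
t=18: g(18,-18)=1 g(18,-16)=18 g(18,-14)=153 g(18,-12)=816 g(18,-10)=3059 g(18,-8)=8550 g(18,-6)=18411 g(18,-4)=31008 g(18,-2)=40698 g(18,0)=40052 g(18,2)=25194
t=19: g(19,-19)=1 g(19,-17)=19 g(19,-15)=171 g(19,-13)=969 g(19,-11)=3875 g(19,-9)=11609 g(19,-7)=26961 g(19,-5)=49419 g(19,-3)=71706 g(19,-1)=80750 g(19,1)=65246 g(19,3)=25194
t=20: g(20,-20)=1 g(20,-18)=20 g(20,-16)=190 g(20,-14)=1140 g(20,-12)=4844 g(20,-10)=15484 g(20,-8)=38570 g(20,-6)=76380 g(20,-4)=121125 g(20,-2)=152456 g(20,0)=145996 g(20,2)=90440
t=21: g(21,-21)=1 g(21,-19)=21 g(21,-17)=210 g(21,-15)=1330 g(21,-13)=5984 g(21,-11)=20328 g(21,-9)=54054 g(21,-7)=114950 g(21,-5)=197505 g(21,-3)=273581 g(21,-1)=298452 g(21,1)=236436 g(21,3)=90440
t=22: g(22,-22)=1 g(22,-20)=22 g(22,-18)=231 g(22,-16)=1540 g(22,-14)=7314 g(22,-12)=26312 g(22,-10)=74382 g(22,-8)=169004 g(22,-6)=312455 g(22,-4)=471086 g(22,-2)=572033 g(22,0)=534888 g(22,2)=326876
t=23: g(23,-23)=1 g(23,-21)=23 g(23,-19)=253 g(23,-17)=1771 g(23,-15)=8854 g(23,-13)=33626 g(23,-11)=100694 g(23,-9)=243386 g(23,-7)=481459 g(23,-5)=783541 g(23,-3)=1043119 g(23,-1)=1106921 g(23,1)=861764 g(23,3)=326876
Paths never hitting 4: Σ_s g(23,s) = 4992288
Paths hitting 4: 2^23 - 4992288 = 3396320
P = 3396320/8388608 = 106135/262144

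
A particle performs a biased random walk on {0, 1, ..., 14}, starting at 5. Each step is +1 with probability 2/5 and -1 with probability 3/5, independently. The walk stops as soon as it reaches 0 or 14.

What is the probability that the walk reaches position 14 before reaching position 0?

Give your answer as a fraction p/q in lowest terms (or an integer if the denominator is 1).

Biased walk: p = 2/5, q = 3/5, r = q/p = 3/2
Gambler's ruin: P(hit 14 before 0 | start at 5) = (1 - r^a)/(1 - r^N)
r^5 = 243/32; r^14 = 4782969/16384
P = (1 - 243/32) / (1 - 4782969/16384) = -211/32 / -4766585/16384 = 108032/4766585

Answer: 108032/4766585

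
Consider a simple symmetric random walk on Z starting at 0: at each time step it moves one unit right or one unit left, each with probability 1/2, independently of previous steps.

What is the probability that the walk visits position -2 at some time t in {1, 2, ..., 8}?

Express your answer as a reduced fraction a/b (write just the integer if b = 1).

Answer: 65/128

Derivation:
Count via complement. Let g(t,s) = #length-t paths at position s with S_1..S_t all ≠ -2.
g(t,s) = g(t-1,s-1) + g(t-1,s+1) for s ≠ -2; g(t,-2) = 0.
t=0: g(0,0)=1
t=1: g(1,-1)=1 g(1,1)=1
t=2: g(2,0)=2 g(2,2)=1
t=3: g(3,-1)=2 g(3,1)=3 g(3,3)=1
t=4: g(4,0)=5 g(4,2)=4 g(4,4)=1
t=5: g(5,-1)=5 g(5,1)=9 g(5,3)=5 g(5,5)=1
t=6: g(6,0)=14 g(6,2)=14 g(6,4)=6 g(6,6)=1
t=7: g(7,-1)=14 g(7,1)=28 g(7,3)=20 g(7,5)=7 g(7,7)=1
t=8: g(8,0)=42 g(8,2)=48 g(8,4)=27 g(8,6)=8 g(8,8)=1
Paths never hitting -2: Σ_s g(8,s) = 126
Paths hitting -2: 2^8 - 126 = 130
P = 130/256 = 65/128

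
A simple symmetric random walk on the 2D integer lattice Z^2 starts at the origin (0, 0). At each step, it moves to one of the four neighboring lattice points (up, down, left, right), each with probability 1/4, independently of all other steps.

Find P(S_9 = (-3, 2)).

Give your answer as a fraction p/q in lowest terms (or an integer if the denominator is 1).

Answer: 567/32768

Derivation:
Let h be the number of horizontal steps (so 9-h are vertical). To end at (-3,2) need (h-3)/2 right-steps and ((9-h)+2)/2 up-steps.
Sum over h with 3 ≤ h ≤ 7, h ≡ 1 (mod 2), 9-h ≡ 0 (mod 2):
h=3: C(9,3)·C(3,0)·C(6,4) = 84·1·15 = 1260
h=5: C(9,5)·C(5,1)·C(4,3) = 126·5·4 = 2520
h=7: C(9,7)·C(7,2)·C(2,2) = 36·21·1 = 756
Total favorable: 4536
Total paths: 4^9 = 262144
P = 4536/262144 = 567/32768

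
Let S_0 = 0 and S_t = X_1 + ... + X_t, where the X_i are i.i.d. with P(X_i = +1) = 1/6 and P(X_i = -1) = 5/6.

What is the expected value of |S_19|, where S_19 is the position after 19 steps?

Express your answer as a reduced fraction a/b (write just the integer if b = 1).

S_19 takes values m ≡ 1 (mod 2) with |m| ≤ 19; P(S_19=m) = C(19,(19+m)/2) · (1/6)^((19+m)/2) · (5/6)^((19-m)/2).
Distribution: P(S=-19)=19073486328125/609359740010496, P(S=-17)=72479248046875/609359740010496, P(S=-15)=14495849609375/67706637778944, P(S=-13)=49285888671875/203119913336832, P(S=-11)=9857177734375/50779978334208, P(S=-9)=1971435546875/16926659444736, P(S=-7)=2760009765625/50779978334208, P(S=-5)=1025146484375/50779978334208, P(S=-3)=205029296875/33853318889472, P(S=-1)=451064453125/304679870005248, P(S=1)=90212890625/304679870005248, P(S=3)=1640234375/33853318889472, P(S=5)=328046875/50779978334208, P(S=7)=35328125/50779978334208, P(S=9)=1009375/16926659444736, P(S=11)=201875/50779978334208, P(S=13)=40375/203119913336832, P(S=15)=475/67706637778944, P(S=17)=95/609359740010496, P(S=19)=1/609359740010496
E[|S_19|] = Σ_m |m|·P(S_19=m) = 321630863128141/25389989167104

Answer: 321630863128141/25389989167104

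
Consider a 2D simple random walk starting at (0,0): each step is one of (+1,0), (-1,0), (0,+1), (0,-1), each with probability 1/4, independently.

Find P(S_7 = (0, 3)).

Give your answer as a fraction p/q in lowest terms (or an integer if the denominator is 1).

Answer: 441/16384

Derivation:
Let h be the number of horizontal steps (so 7-h are vertical). To end at (0,3) need (h+0)/2 right-steps and ((7-h)+3)/2 up-steps.
Sum over h with 0 ≤ h ≤ 4, h ≡ 0 (mod 2), 7-h ≡ 1 (mod 2):
h=0: C(7,0)·C(0,0)·C(7,5) = 1·1·21 = 21
h=2: C(7,2)·C(2,1)·C(5,4) = 21·2·5 = 210
h=4: C(7,4)·C(4,2)·C(3,3) = 35·6·1 = 210
Total favorable: 441
Total paths: 4^7 = 16384
P = 441/16384 = 441/16384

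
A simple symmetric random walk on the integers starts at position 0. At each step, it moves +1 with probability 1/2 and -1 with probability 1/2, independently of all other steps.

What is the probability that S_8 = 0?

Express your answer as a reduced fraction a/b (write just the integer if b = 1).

To return to 0 after 8 steps: need exactly 4 steps of +1 and 4 of -1.
Favorable paths: C(8,4) = 70
Total paths: 2^8 = 256
P = 70/256 = 35/128

Answer: 35/128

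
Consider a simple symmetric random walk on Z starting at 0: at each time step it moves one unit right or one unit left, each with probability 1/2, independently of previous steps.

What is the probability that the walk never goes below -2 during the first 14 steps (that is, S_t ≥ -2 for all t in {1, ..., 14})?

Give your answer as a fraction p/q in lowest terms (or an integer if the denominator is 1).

Answer: 4719/8192

Derivation:
Let f(t,s) = #length-t paths at position s with S_1..S_t all ≥ -2.
f(t,s) = f(t-1,s-1) + f(t-1,s+1) for s ≥ -2; f(t,s) = 0 for s < -2.
t=0: f(0,0)=1
t=1: f(1,-1)=1 f(1,1)=1
t=2: f(2,-2)=1 f(2,0)=2 f(2,2)=1
t=3: f(3,-1)=3 f(3,1)=3 f(3,3)=1
t=4: f(4,-2)=3 f(4,0)=6 f(4,2)=4 f(4,4)=1
t=5: f(5,-1)=9 f(5,1)=10 f(5,3)=5 f(5,5)=1
t=6: f(6,-2)=9 f(6,0)=19 f(6,2)=15 f(6,4)=6 f(6,6)=1
t=7: f(7,-1)=28 f(7,1)=34 f(7,3)=21 f(7,5)=7 f(7,7)=1
t=8: f(8,-2)=28 f(8,0)=62 f(8,2)=55 f(8,4)=28 f(8,6)=8 f(8,8)=1
t=9: f(9,-1)=90 f(9,1)=117 f(9,3)=83 f(9,5)=36 f(9,7)=9 f(9,9)=1
t=10: f(10,-2)=90 f(10,0)=207 f(10,2)=200 f(10,4)=119 f(10,6)=45 f(10,8)=10 f(10,10)=1
t=11: f(11,-1)=297 f(11,1)=407 f(11,3)=319 f(11,5)=164 f(11,7)=55 f(11,9)=11 f(11,11)=1
t=12: f(12,-2)=297 f(12,0)=704 f(12,2)=726 f(12,4)=483 f(12,6)=219 f(12,8)=66 f(12,10)=12 f(12,12)=1
t=13: f(13,-1)=1001 f(13,1)=1430 f(13,3)=1209 f(13,5)=702 f(13,7)=285 f(13,9)=78 f(13,11)=13 f(13,13)=1
t=14: f(14,-2)=1001 f(14,0)=2431 f(14,2)=2639 f(14,4)=1911 f(14,6)=987 f(14,8)=363 f(14,10)=91 f(14,12)=14 f(14,14)=1
Σ_s f(14,s) = 9438
P = 9438/16384 = 4719/8192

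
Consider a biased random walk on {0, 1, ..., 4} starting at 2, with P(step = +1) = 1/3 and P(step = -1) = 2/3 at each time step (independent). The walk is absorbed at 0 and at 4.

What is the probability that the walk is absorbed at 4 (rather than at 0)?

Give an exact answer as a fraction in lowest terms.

Biased walk: p = 1/3, q = 2/3, r = q/p = 2
Gambler's ruin: P(hit 4 before 0 | start at 2) = (1 - r^a)/(1 - r^N)
r^2 = 4; r^4 = 16
P = (1 - 4) / (1 - 16) = -3 / -15 = 1/5

Answer: 1/5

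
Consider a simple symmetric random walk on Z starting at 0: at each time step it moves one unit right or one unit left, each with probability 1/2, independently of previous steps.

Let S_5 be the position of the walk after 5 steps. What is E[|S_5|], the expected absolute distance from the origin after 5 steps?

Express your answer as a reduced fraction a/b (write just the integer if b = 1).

S_5 takes values m ≡ 1 (mod 2) with |m| ≤ 5; P(S_5=m) = C(5,(5+m)/2)/2^5.
Total paths: 2^5 = 32
Distribution: P(S=-5)=1/32, P(S=-3)=5/32, P(S=-1)=10/32, P(S=1)=10/32, P(S=3)=5/32, P(S=5)=1/32
E[|S_5|] = Σ_m |m|·P(S_5=m) = 60/32 = 15/8

Answer: 15/8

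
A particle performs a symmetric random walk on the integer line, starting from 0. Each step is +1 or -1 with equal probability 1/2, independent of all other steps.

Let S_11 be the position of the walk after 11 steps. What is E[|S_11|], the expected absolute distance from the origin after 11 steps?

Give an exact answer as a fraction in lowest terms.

S_11 takes values m ≡ 1 (mod 2) with |m| ≤ 11; P(S_11=m) = C(11,(11+m)/2)/2^11.
Total paths: 2^11 = 2048
Distribution: P(S=-11)=1/2048, P(S=-9)=11/2048, P(S=-7)=55/2048, P(S=-5)=165/2048, P(S=-3)=330/2048, P(S=-1)=462/2048, P(S=1)=462/2048, P(S=3)=330/2048, P(S=5)=165/2048, P(S=7)=55/2048, P(S=9)=11/2048, P(S=11)=1/2048
E[|S_11|] = Σ_m |m|·P(S_11=m) = 5544/2048 = 693/256

Answer: 693/256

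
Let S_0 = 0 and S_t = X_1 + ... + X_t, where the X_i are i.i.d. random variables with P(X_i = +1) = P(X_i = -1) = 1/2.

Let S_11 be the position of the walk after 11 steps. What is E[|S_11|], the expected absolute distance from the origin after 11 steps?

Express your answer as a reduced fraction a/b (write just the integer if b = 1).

Answer: 693/256

Derivation:
S_11 takes values m ≡ 1 (mod 2) with |m| ≤ 11; P(S_11=m) = C(11,(11+m)/2)/2^11.
Total paths: 2^11 = 2048
Distribution: P(S=-11)=1/2048, P(S=-9)=11/2048, P(S=-7)=55/2048, P(S=-5)=165/2048, P(S=-3)=330/2048, P(S=-1)=462/2048, P(S=1)=462/2048, P(S=3)=330/2048, P(S=5)=165/2048, P(S=7)=55/2048, P(S=9)=11/2048, P(S=11)=1/2048
E[|S_11|] = Σ_m |m|·P(S_11=m) = 5544/2048 = 693/256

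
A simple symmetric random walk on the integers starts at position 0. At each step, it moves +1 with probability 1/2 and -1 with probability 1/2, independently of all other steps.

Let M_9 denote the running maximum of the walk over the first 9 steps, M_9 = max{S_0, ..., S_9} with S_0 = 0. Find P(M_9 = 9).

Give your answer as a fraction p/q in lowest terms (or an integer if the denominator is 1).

Answer: 1/512

Derivation:
Let M_9 = max(S_0,...,S_9). Use the reflection principle: for j ≥ 1, #{paths with M_9 ≥ j} = #{S_9 ≥ j} + #{S_9 ≥ j+1}.
By reflection, #{M_9 ≥ 9} = #{S_9 ≥ 9} + #{S_9 ≥ 10} = 1 + 0 = 1.
#{M_9 ≥ 10} = #{S_9 ≥ 10} + #{S_9 ≥ 11} = 0 + 0 = 0.
#{M_9 = 9} = 1 - 0 = 1.
P(M_9 = 9) = 1/512 = 1/512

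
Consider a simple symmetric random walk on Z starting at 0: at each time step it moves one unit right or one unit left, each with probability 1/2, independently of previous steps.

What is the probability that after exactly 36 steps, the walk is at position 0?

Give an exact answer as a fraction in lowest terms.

Answer: 2268783825/17179869184

Derivation:
To return to 0 after 36 steps: need exactly 18 steps of +1 and 18 of -1.
Favorable paths: C(36,18) = 9075135300
Total paths: 2^36 = 68719476736
P = 9075135300/68719476736 = 2268783825/17179869184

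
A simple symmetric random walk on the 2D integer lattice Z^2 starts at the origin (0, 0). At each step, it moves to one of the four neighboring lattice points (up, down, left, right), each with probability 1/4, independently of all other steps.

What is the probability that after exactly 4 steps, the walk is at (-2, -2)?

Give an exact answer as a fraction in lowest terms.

Let h be the number of horizontal steps (so 4-h are vertical). To end at (-2,-2) need (h-2)/2 right-steps and ((4-h)-2)/2 up-steps.
Sum over h with 2 ≤ h ≤ 2, h ≡ 0 (mod 2), 4-h ≡ 0 (mod 2):
h=2: C(4,2)·C(2,0)·C(2,0) = 6·1·1 = 6
Total favorable: 6
Total paths: 4^4 = 256
P = 6/256 = 3/128

Answer: 3/128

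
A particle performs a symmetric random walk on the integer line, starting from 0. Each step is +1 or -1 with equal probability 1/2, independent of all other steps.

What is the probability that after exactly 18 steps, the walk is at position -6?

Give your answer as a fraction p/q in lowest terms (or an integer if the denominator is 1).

Answer: 4641/65536

Derivation:
To reach position -6 after 18 steps: need 6 steps of +1 and 12 of -1.
Favorable paths: C(18,6) = 18564
Total paths: 2^18 = 262144
P = 18564/262144 = 4641/65536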